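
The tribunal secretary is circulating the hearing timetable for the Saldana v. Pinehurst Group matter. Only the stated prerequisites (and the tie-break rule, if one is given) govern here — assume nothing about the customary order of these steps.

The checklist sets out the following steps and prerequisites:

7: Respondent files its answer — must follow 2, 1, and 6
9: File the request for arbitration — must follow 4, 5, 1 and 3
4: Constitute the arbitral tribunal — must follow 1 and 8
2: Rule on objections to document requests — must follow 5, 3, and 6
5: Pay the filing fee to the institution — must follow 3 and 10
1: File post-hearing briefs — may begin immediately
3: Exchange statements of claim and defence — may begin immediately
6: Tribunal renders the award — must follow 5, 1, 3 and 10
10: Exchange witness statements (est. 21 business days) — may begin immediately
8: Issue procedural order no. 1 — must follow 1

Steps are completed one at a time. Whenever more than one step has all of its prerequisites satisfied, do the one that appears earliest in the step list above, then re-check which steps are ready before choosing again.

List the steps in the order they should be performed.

1, 3, 10, 5, 6, 2, 7, 8, 4, 9

1, 3 and 10 have no prerequisites; 1 is listed earlier, so 1 is first.
3, 10 and 8 are all available; 3 is listed earlier → 3.
Ready: 10 and 8. 10 is listed earlier → 10.
5 and 8 are both available; 5 is listed earlier → 5.
Now 6 and 8 have their prerequisites met. 6 is listed earlier, so 6 next.
Ready: 2 and 8. 2 is listed earlier → 2.
Now 7 and 8 have their prerequisites met. 7 is listed earlier, so 7 next.
8 needed 1, now all done → 8.
That leaves 4 as the only ready step → 4.
9 needed 4, 5, 1 and 3, now all done → 9.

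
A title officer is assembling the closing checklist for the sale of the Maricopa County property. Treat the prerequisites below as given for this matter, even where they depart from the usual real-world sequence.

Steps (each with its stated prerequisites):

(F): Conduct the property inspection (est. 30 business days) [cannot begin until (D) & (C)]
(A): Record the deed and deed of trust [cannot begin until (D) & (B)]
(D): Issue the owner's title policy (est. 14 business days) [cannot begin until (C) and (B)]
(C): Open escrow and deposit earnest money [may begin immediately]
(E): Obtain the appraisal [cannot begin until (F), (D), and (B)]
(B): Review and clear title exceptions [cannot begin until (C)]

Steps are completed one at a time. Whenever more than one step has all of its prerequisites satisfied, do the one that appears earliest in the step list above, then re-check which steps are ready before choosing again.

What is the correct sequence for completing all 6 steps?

(C) has no prerequisites → (C) first.
(B) is the only step now ready → (B).
(D) is the only step now ready → (D).
Now (F) and (A) have their prerequisites met. (F) is listed earlier, so (F) next.
(A) and (E) are both available; (A) is listed earlier → (A).
That leaves (E) as the only ready step → (E).

(C) → (B) → (D) → (F) → (A) → (E)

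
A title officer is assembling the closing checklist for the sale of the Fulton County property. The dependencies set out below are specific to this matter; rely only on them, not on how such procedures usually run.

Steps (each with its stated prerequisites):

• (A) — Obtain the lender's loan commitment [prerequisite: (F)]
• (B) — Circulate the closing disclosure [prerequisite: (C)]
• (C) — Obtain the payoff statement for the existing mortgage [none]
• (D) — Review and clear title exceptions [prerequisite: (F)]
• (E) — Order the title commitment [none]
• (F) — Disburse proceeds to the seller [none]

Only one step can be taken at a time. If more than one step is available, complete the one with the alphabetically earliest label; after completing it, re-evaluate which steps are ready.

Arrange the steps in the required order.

(C), (B), (E), (F), (A), (D)

(C), (E) and (F) have no prerequisites; (C) has the earlier label, so (C) is first.
(B) now also ready, so the ready set is {(B), (E), (F)}; (B) has the earlier label → (B).
Now (E) and (F) have their prerequisites met. (E) has the earlier label, so (E) next.
Next only (F) has its prerequisites met → (F).
Ready: (A) and (D). (A) has the earlier label → (A).
Next only (D) has its prerequisites met → (D).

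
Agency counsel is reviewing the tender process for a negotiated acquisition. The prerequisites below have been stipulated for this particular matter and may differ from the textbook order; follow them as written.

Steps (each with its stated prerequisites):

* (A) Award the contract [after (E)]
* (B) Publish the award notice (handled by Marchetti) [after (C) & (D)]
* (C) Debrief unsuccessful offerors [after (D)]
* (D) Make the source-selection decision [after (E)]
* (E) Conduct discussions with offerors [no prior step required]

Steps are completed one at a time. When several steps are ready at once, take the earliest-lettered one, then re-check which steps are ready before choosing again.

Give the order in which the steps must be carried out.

(E), (A), (D), (C), (B)

(E) has no prerequisites → (E) first.
Ready: (A) and (D). (A) has the earlier label → (A).
Next only (D) has its prerequisites met → (D).
Next only (C) has its prerequisites met → (C).
(B) needed (C) and (D), now all done → (B).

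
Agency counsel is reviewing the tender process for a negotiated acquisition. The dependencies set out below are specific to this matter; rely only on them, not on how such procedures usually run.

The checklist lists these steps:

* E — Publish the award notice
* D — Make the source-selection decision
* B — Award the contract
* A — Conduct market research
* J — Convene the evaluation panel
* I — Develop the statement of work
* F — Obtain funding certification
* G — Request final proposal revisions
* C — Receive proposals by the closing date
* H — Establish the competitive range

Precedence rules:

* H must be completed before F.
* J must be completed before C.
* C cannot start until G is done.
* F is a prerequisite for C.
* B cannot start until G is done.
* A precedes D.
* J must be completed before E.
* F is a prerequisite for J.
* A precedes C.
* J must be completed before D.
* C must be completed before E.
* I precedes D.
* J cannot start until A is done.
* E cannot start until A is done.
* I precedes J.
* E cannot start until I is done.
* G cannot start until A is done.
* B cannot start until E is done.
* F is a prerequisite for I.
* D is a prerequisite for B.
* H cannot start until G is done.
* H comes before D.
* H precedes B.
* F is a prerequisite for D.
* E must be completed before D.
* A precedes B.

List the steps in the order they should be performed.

A, G, H, F, I, J, C, E, D, B

A has no prerequisites → A first.
That leaves G as the only ready step → G.
That leaves H as the only ready step → H.
F needed H, now all done → F.
Next only I has its prerequisites met → I.
J needed A, I and F, now all done → J.
C is the only step now ready → C.
E is the only step now ready → E.
D needed E, A, J, I, F and H, now all done → D.
That leaves B as the only ready step → B.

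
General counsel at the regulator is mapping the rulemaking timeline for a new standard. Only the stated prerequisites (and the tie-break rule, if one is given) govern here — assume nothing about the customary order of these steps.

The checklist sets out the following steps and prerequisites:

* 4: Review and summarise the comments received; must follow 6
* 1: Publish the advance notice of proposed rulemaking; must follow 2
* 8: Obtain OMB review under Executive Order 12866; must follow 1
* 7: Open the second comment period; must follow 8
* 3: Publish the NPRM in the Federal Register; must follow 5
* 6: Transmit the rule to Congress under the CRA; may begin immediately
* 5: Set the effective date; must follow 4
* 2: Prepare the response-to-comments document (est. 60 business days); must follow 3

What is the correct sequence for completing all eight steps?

6 → 4 → 5 → 3 → 2 → 1 → 8 → 7

6 is the only step with nothing outstanding, so it goes first.
4 needed 6, now all done → 4.
That leaves 5 as the only ready step → 5.
3 needed 5, now all done → 3.
2 needed 3, now all done → 2.
Next only 1 has its prerequisites met → 1.
8 needed 1, now all done → 8.
Next only 7 has its prerequisites met → 7.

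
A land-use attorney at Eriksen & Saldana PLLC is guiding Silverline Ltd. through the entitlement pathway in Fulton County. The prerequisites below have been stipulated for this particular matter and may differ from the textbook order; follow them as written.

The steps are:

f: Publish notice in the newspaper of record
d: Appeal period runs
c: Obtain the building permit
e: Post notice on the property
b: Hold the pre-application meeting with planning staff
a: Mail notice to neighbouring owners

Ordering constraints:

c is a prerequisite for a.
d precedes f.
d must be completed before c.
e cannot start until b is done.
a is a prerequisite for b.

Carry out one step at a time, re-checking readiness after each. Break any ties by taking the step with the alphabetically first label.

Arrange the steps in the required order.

Only d has no prerequisites, so it is first.
Ready: c and f. c has the earlier label → c.
Now a and f have their prerequisites met. a has the earlier label, so a next.
b now also ready, so the ready set is {b, f}; b has the earlier label → b.
Ready: e and f. e has the earlier label → e.
That leaves f as the only ready step → f.

d → c → a → b → e → f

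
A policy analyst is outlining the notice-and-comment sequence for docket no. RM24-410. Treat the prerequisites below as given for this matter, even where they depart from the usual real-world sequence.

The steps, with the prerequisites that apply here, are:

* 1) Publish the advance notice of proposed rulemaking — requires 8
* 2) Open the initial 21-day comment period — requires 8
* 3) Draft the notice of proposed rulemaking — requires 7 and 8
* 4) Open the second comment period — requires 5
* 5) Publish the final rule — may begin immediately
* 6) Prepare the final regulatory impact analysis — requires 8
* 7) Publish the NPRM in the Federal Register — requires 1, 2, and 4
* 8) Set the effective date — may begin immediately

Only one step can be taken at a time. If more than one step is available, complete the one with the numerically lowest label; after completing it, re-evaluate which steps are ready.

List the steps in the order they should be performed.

5 4 8 1 2 6 7 3

Nothing is required for 5 and 8. 5 has the earlier label → 5 first.
4 and 8 are both available; 4 has the earlier label → 4.
That leaves 8 as the only ready step → 8.
Now 1, 2 and 6 have their prerequisites met. 1 has the earlier label, so 1 next.
Ready: 2 and 6. 2 has the earlier label → 2.
7 now also ready, so the ready set is {6, 7}; 6 has the earlier label → 6.
7 is the only step now ready → 7.
That leaves 3 as the only ready step → 3.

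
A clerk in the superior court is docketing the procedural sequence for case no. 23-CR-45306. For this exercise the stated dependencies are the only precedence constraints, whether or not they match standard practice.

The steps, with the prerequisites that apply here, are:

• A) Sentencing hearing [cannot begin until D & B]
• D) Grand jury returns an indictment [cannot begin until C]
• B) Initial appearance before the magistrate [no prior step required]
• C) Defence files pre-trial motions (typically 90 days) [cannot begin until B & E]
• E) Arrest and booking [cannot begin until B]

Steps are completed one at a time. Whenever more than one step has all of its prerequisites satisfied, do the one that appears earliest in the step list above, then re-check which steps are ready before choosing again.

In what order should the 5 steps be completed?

B, E, C, D, A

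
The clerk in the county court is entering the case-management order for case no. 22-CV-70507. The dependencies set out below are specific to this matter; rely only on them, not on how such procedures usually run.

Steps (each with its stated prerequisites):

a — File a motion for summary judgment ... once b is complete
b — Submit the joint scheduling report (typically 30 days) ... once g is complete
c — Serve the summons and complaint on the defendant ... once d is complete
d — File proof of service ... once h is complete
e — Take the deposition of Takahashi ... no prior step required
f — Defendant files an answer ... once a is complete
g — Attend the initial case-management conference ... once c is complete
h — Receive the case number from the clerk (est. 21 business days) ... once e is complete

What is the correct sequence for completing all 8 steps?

e is the only step with nothing outstanding, so it goes first.
h needed e, now all done → h.
d needed h, now all done → d.
Next only c has its prerequisites met → c.
g needed c, now all done → g.
b needed g, now all done → b.
a needed b, now all done → a.
That leaves f as the only ready step → f.

e h d c g b a f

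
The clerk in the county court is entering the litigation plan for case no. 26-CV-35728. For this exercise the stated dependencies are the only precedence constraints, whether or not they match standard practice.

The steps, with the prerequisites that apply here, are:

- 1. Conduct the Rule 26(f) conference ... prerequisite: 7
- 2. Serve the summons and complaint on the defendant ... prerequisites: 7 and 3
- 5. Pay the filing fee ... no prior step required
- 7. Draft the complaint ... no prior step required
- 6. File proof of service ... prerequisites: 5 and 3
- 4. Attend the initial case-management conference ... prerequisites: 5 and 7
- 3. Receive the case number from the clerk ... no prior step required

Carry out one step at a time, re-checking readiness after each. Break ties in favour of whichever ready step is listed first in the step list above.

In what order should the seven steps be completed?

5 → 7 → 1 → 4 → 3 → 2 → 6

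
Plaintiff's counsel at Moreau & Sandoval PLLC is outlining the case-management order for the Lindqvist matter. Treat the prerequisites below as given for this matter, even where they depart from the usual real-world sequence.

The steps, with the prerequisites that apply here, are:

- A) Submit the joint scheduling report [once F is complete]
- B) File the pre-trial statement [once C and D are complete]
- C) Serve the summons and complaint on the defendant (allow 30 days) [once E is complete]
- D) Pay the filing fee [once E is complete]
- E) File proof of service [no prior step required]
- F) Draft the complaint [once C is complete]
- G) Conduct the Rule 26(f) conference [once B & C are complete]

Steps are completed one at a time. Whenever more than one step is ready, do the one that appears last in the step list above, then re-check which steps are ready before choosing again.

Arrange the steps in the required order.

E D C F B G A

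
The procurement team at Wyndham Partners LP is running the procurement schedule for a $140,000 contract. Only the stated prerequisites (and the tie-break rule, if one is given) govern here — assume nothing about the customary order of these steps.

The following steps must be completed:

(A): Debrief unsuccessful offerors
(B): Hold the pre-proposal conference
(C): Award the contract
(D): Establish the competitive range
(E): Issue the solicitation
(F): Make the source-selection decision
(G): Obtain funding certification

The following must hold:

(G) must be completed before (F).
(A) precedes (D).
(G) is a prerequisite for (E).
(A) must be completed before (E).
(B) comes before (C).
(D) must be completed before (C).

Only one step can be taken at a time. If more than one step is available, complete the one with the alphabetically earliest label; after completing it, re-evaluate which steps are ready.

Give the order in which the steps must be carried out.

Nothing is required for (A), (B) and (G). (A) has the earlier label → (A) first.
Now (B), (D) and (G) have their prerequisites met. (B) has the earlier label, so (B) next.
Now (D) and (G) have their prerequisites met. (D) has the earlier label, so (D) next.
Now (C) and (G) have their prerequisites met. (C) has the earlier label, so (C) next.
(G) is the only step now ready → (G).
(E) and (F) are both available; (E) has the earlier label → (E).
That leaves (F) as the only ready step → (F).

(A), (B), (D), (C), (G), (E), (F)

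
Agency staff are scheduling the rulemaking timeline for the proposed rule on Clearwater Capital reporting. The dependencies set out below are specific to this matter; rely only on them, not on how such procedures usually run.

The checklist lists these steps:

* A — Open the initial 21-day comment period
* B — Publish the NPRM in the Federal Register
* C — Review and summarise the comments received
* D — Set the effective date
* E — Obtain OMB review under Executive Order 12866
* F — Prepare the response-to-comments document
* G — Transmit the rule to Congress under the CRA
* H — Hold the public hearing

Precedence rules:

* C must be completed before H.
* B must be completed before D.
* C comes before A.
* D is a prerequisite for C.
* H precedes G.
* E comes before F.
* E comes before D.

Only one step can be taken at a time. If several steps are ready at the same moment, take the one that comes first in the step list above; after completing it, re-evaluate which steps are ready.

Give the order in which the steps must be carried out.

B and E have no prerequisites; B is listed earlier, so B is first.
That leaves E as the only ready step → E.
D and F are both available; D is listed earlier → D.
Now C and F have their prerequisites met. C is listed earlier, so C next.
Now A, F and H have their prerequisites met. A is listed earlier, so A next.
Now F and H have their prerequisites met. F is listed earlier, so F next.
That leaves H as the only ready step → H.
G needed H, now all done → G.

B → E → D → C → A → F → H → G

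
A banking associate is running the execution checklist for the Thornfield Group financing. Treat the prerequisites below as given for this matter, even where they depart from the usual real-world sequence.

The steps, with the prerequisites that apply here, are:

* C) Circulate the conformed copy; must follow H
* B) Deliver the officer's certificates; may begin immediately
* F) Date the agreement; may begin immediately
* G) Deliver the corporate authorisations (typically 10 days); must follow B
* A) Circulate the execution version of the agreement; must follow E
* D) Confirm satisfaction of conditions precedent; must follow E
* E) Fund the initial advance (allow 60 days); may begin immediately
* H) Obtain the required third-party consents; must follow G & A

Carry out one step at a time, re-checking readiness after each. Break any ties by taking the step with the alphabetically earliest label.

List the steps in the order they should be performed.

Nothing is required for B, E and F. B has the earlier label → B first.
G now also ready, so the ready set is {E, F, G}; E has the earlier label → E.
A, D, F and G are all available; A has the earlier label → A.
D, F and G are all available; D has the earlier label → D.
Now F and G have their prerequisites met. F has the earlier label, so F next.
G needed B, now all done → G.
H is the only step now ready → H.
C needed H, now all done → C.

B, E, A, D, F, G, H, C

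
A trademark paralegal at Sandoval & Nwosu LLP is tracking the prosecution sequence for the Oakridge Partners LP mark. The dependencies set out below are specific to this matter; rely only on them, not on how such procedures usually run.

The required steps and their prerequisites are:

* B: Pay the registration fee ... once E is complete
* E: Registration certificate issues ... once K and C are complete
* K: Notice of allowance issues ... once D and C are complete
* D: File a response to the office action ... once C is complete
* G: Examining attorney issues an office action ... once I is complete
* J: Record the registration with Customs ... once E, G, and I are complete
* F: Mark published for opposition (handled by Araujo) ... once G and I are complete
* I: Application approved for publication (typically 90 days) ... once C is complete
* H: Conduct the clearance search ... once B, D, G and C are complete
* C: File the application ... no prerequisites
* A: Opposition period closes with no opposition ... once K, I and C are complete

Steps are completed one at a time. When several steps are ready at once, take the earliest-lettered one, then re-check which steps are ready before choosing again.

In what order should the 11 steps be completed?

C, D, I, G, F, K, A, E, B, H, J

C has no prerequisites → C first.
Now D and I have their prerequisites met. D has the earlier label, so D next.
I and K are both available; I has the earlier label → I.
G and K are both available; G has the earlier label → G.
F now also ready, so the ready set is {F, K}; F has the earlier label → F.
K is the only step now ready → K.
Ready: A and E. A has the earlier label → A.
Next only E has its prerequisites met → E.
Ready: B and J. B has the earlier label → B.
Ready: H and J. H has the earlier label → H.
Next only J has its prerequisites met → J.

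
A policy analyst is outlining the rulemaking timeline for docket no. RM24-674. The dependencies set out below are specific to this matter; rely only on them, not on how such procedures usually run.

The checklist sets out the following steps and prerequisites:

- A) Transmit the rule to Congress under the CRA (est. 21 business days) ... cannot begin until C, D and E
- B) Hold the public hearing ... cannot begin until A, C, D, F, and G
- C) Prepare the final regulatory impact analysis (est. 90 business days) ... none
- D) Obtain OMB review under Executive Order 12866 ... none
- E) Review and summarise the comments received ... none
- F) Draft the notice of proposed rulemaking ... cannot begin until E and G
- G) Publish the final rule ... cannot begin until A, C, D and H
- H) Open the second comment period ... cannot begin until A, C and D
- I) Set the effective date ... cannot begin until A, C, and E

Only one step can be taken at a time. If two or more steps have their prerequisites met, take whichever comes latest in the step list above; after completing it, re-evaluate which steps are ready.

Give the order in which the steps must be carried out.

E, D and C have no prerequisites; E is listed later, so E is first.
Now D and C have their prerequisites met. D is listed later, so D next.
Next only C has its prerequisites met → C.
Next only A has its prerequisites met → A.
I and H are both available; I is listed later → I.
H is the only step now ready → H.
That leaves G as the only ready step → G.
That leaves F as the only ready step → F.
That leaves B as the only ready step → B.

E → D → C → A → I → H → G → F → B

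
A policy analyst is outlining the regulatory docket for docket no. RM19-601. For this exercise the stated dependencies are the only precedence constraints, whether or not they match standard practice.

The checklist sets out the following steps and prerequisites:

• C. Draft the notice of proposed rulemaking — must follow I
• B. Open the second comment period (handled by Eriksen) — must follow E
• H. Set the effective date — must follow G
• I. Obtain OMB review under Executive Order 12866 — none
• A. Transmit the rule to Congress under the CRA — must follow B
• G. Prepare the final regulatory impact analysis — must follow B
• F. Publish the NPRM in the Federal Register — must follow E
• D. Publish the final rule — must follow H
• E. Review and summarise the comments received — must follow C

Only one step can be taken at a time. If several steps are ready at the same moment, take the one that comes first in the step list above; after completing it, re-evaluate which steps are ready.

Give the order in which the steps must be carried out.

I → C → E → B → A → G → H → F → D

I is the only step with nothing outstanding, so it goes first.
C is the only step now ready → C.
Next only E has its prerequisites met → E.
Ready: B and F. B is listed earlier → B.
A, G and F are all available; A is listed earlier → A.
Now G and F have their prerequisites met. G is listed earlier, so G next.
H now also ready, so the ready set is {H, F}; H is listed earlier → H.
Ready: F and D. F is listed earlier → F.
D needed H, now all done → D.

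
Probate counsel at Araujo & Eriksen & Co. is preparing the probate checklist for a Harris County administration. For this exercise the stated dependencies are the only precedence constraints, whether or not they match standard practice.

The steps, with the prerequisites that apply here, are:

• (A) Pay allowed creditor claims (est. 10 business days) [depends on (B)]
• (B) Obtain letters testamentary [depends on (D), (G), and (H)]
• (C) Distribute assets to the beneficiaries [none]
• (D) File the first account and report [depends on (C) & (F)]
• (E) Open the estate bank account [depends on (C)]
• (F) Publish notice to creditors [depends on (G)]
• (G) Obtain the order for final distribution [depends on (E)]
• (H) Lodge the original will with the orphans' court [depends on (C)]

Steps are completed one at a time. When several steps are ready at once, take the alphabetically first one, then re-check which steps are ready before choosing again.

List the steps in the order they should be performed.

(C), (E), (G), (F), (D), (H), (B), (A)

(C) is the only step with nothing outstanding, so it goes first.
Now (E) and (H) have their prerequisites met. (E) has the earlier label, so (E) next.
(G) now also ready, so the ready set is {(G), (H)}; (G) has the earlier label → (G).
(F) now also ready, so the ready set is {(F), (H)}; (F) has the earlier label → (F).
Now (D) and (H) have their prerequisites met. (D) has the earlier label, so (D) next.
That leaves (H) as the only ready step → (H).
(B) needed (D), (G) and (H), now all done → (B).
(A) needed (B), now all done → (A).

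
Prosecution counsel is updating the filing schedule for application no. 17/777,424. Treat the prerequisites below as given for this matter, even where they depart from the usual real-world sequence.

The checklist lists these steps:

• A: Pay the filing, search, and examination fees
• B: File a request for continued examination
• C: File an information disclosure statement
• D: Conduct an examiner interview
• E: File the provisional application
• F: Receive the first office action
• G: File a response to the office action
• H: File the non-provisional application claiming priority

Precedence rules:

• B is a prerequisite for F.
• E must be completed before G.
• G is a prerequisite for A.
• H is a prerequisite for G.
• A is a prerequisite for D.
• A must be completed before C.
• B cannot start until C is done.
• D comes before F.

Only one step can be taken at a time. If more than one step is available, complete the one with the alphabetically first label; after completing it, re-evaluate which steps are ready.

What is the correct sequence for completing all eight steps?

E and H have no prerequisites; E has the earlier label, so E is first.
H is the only step now ready → H.
G is the only step now ready → G.
A needed G, now all done → A.
Ready: C and D. C has the earlier label → C.
Now B and D have their prerequisites met. B has the earlier label, so B next.
Next only D has its prerequisites met → D.
That leaves F as the only ready step → F.

E, H, G, A, C, B, D, F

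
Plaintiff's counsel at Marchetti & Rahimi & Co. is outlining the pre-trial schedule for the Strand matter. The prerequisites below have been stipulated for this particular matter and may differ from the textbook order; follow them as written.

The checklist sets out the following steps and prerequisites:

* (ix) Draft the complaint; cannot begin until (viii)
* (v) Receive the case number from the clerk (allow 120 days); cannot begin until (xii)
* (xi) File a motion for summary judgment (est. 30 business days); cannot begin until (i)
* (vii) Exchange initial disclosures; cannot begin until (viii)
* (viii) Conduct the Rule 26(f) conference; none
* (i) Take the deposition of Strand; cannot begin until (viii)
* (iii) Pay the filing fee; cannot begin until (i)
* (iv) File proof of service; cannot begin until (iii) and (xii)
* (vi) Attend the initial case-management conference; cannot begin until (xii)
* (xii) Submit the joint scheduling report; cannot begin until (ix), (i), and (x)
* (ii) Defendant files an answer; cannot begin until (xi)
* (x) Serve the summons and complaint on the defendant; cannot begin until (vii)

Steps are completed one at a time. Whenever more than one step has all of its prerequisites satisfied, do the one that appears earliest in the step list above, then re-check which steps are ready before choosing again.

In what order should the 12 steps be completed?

(viii) is the only step with nothing outstanding, so it goes first.
(ix), (vii) and (i) are all available; (ix) is listed earlier → (ix).
Ready: (vii) and (i). (vii) is listed earlier → (vii).
Now (i) and (x) have their prerequisites met. (i) is listed earlier, so (i) next.
(xi) and (iii) now also ready, so the ready set is {(xi), (iii), (x)}; (xi) is listed earlier → (xi).
(ii) now also ready, so the ready set is {(iii), (ii), (x)}; (iii) is listed earlier → (iii).
(ii) and (x) are both available; (ii) is listed earlier → (ii).
(x) needed (vii), now all done → (x).
(xii) needed (ix), (i) and (x), now all done → (xii).
(v), (iv) and (vi) are all available; (v) is listed earlier → (v).
(iv) and (vi) are both available; (iv) is listed earlier → (iv).
Next only (vi) has its prerequisites met → (vi).

(viii) → (ix) → (vii) → (i) → (xi) → (iii) → (ii) → (x) → (xii) → (v) → (iv) → (vi)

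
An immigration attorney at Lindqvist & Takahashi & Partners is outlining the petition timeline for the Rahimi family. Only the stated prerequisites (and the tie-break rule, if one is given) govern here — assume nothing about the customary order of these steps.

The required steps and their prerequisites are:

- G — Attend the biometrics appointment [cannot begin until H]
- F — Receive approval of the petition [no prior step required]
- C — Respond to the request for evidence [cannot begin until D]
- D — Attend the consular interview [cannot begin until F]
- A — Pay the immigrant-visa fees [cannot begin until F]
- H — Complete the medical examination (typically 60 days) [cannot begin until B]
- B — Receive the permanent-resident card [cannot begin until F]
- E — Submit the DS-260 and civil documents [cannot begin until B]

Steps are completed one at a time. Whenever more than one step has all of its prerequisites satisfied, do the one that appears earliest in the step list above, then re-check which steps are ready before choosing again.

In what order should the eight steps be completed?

F → D → C → A → B → H → G → E

F has no prerequisites → F first.
Now D, A and B have their prerequisites met. D is listed earlier, so D next.
C, A and B are all available; C is listed earlier → C.
A and B are both available; A is listed earlier → A.
That leaves B as the only ready step → B.
H and E are both available; H is listed earlier → H.
Now G and E have their prerequisites met. G is listed earlier, so G next.
E needed B, now all done → E.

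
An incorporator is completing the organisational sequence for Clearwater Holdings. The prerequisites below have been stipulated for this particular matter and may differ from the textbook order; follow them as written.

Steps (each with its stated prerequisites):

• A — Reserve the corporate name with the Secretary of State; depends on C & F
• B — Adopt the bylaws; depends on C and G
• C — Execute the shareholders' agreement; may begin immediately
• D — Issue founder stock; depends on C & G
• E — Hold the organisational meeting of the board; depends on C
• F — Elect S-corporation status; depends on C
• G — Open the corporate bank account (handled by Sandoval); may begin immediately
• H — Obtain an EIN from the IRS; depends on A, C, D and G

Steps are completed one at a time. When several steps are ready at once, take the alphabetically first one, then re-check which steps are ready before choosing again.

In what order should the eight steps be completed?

C, E, F, A, G, B, D, H

C and G have no prerequisites; C has the earlier label, so C is first.
Ready: E, F and G. E has the earlier label → E.
Ready: F and G. F has the earlier label → F.
A now also ready, so the ready set is {A, G}; A has the earlier label → A.
Next only G has its prerequisites met → G.
B and D are both available; B has the earlier label → B.
That leaves D as the only ready step → D.
H is the only step now ready → H.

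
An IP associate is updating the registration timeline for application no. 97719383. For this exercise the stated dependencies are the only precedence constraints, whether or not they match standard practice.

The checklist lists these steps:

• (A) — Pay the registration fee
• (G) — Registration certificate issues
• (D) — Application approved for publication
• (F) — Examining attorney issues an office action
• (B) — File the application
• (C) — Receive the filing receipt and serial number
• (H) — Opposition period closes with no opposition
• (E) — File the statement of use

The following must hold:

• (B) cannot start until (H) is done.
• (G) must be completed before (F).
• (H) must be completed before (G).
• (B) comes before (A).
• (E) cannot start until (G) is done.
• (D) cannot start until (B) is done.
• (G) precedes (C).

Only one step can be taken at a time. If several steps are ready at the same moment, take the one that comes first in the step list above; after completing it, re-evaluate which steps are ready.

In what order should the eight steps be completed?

(H) is the only step with nothing outstanding, so it goes first.
(G) and (B) are both available; (G) is listed earlier → (G).
(F), (C) and (E) now also ready, so the ready set is {(F), (B), (C), (E)}; (F) is listed earlier → (F).
(B), (C) and (E) are all available; (B) is listed earlier → (B).
(A), (D), (C) and (E) are all available; (A) is listed earlier → (A).
(D), (C) and (E) are all available; (D) is listed earlier → (D).
Now (C) and (E) have their prerequisites met. (C) is listed earlier, so (C) next.
That leaves (E) as the only ready step → (E).

(H) (G) (F) (B) (A) (D) (C) (E)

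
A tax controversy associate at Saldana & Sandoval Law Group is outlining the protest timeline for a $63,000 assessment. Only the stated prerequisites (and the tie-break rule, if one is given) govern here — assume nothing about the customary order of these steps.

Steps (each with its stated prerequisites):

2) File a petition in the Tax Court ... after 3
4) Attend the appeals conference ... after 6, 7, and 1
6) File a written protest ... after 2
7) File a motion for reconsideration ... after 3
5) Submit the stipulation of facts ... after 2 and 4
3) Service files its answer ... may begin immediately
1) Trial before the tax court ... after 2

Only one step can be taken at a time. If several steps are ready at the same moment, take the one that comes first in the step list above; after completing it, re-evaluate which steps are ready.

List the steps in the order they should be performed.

3 is the only step with nothing outstanding, so it goes first.
2 and 7 are both available; 2 is listed earlier → 2.
6 and 1 now also ready, so the ready set is {6, 7, 1}; 6 is listed earlier → 6.
7 and 1 are both available; 7 is listed earlier → 7.
1 is the only step now ready → 1.
That leaves 4 as the only ready step → 4.
5 needed 2 and 4, now all done → 5.

3 2 6 7 1 4 5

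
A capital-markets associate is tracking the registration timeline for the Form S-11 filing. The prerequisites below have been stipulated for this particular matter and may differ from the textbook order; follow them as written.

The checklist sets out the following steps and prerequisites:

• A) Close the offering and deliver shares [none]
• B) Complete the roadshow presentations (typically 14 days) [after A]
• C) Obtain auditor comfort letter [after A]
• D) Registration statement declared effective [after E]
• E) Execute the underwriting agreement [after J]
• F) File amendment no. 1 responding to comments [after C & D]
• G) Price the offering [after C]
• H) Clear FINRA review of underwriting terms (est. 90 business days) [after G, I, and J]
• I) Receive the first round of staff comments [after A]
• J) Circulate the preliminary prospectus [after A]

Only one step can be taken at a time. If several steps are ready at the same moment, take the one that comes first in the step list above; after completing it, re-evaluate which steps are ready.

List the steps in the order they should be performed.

A B C G I J E D F H

A is the only step with nothing outstanding, so it goes first.
Ready: B, C, I and J. B is listed earlier → B.
Ready: C, I and J. C is listed earlier → C.
G, I and J are all available; G is listed earlier → G.
I and J are both available; I is listed earlier → I.
J is the only step now ready → J.
Now E and H have their prerequisites met. E is listed earlier, so E next.
D now also ready, so the ready set is {D, H}; D is listed earlier → D.
F now also ready, so the ready set is {F, H}; F is listed earlier → F.
That leaves H as the only ready step → H.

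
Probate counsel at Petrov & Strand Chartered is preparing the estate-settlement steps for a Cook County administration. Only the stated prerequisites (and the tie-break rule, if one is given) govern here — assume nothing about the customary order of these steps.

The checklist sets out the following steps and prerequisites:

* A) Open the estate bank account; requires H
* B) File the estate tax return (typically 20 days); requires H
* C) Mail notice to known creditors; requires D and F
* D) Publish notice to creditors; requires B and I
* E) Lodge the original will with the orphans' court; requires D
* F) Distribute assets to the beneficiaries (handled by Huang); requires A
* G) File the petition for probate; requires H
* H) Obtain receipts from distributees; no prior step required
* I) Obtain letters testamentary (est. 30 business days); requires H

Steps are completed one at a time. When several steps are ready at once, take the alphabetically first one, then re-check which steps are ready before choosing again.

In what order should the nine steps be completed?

H is the only step with nothing outstanding, so it goes first.
Now A, B, G and I have their prerequisites met. A has the earlier label, so A next.
Ready: B, F, G and I. B has the earlier label → B.
Now F, G and I have their prerequisites met. F has the earlier label, so F next.
G and I are both available; G has the earlier label → G.
I is the only step now ready → I.
D needed B and I, now all done → D.
Now C and E have their prerequisites met. C has the earlier label, so C next.
E needed D, now all done → E.

H A B F G I D C E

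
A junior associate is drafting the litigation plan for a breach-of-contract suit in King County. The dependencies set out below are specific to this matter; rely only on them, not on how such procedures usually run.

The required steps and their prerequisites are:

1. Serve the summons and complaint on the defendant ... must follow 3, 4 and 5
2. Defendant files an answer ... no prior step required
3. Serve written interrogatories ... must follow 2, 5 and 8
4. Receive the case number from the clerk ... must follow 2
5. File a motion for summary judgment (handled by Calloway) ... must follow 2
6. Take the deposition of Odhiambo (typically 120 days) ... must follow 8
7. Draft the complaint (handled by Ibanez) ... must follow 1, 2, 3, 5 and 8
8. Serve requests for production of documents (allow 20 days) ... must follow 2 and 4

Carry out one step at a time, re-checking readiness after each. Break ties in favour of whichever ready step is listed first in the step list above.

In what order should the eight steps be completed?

Only 2 has no prerequisites, so it is first.
Ready: 4 and 5. 4 is listed earlier → 4.
8 now also ready, so the ready set is {5, 8}; 5 is listed earlier → 5.
8 needed 2 and 4, now all done → 8.
3 and 6 are both available; 3 is listed earlier → 3.
Now 1 and 6 have their prerequisites met. 1 is listed earlier, so 1 next.
Now 6 and 7 have their prerequisites met. 6 is listed earlier, so 6 next.
That leaves 7 as the only ready step → 7.

2 4 5 8 3 1 6 7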